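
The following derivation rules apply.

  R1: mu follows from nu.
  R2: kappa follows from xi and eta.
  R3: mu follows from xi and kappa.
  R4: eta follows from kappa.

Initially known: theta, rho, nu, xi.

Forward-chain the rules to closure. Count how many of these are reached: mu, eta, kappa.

From nu, R1 gives mu.
mu: reached.
eta would need kappa (R4), but kappa is never established.
kappa would need xi and eta (R2), but eta is never established.
Reached: mu — 1 of the 3.

1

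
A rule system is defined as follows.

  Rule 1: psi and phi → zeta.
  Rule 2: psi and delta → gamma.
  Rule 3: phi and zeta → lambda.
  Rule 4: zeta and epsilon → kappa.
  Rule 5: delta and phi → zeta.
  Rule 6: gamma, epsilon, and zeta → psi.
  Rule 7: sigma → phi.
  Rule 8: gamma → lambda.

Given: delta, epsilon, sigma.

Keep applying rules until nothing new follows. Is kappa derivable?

sigma holds, so phi follows (Rule 7).
delta and phi hold, so zeta follows (Rule 5).
From zeta and epsilon, Rule 4 gives kappa.

Yes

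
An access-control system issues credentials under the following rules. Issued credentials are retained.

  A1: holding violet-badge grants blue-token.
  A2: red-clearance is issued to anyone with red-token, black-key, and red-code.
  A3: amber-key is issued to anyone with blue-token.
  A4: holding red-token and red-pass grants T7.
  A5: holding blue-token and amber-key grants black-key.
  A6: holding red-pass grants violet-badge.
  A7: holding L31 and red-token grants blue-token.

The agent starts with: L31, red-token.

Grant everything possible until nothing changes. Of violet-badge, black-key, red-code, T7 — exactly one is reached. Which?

black-key

Holding L31 and red-token grants blue-token (A7).
Holding blue-token grants amber-key (A3).
Holding blue-token and amber-key grants black-key (A5).
violet-badge would need red-pass (A6), but red-pass is never granted. T7 would need red-token and red-pass (A4), but red-pass is never granted. No rule produces red-code, and it is not given.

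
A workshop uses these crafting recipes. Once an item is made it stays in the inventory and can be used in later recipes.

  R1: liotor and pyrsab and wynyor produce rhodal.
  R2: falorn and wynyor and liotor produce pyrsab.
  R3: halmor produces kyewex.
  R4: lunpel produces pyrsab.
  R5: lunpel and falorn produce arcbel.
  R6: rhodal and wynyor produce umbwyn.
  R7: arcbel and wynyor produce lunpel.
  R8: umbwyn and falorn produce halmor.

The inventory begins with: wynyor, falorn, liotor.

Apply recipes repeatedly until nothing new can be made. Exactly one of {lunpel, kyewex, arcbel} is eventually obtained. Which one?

kyewex

Using R2, falorn, wynyor, and liotor make pyrsab.
liotor and pyrsab and wynyor → rhodal (R1).
rhodal and wynyor → umbwyn (R6).
umbwyn and falorn → halmor (R8).
halmor → kyewex (R3).
arcbel would need lunpel and falorn (R5), but lunpel is never obtained. lunpel would need arcbel and wynyor (R7), but arcbel is never obtained.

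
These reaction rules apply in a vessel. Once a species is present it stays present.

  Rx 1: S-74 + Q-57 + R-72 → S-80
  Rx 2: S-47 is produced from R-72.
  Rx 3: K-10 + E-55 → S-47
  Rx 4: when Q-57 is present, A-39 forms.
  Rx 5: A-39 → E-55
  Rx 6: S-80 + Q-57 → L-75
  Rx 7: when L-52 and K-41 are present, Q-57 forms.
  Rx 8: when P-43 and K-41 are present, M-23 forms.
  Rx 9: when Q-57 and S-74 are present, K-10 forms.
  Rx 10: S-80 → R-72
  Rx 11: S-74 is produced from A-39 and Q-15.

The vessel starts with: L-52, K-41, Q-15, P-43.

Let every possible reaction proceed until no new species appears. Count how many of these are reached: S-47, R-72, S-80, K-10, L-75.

2

L-52 and K-41 present → Q-57 forms (Rx 7).
Q-57 present → A-39 forms (Rx 4).
A-39 and Q-15 present → S-74 forms (Rx 11).
A-39 present → E-55 forms (Rx 5).
Q-57 and S-74 present → K-10 forms (Rx 9).
K-10 and E-55 present → S-47 forms (Rx 3).
S-47: reached.
R-72 would need S-80 (Rx 10), but S-80 never forms.
S-80 would need S-74, Q-57, and R-72 (Rx 1), but R-72 never forms.
K-10: reached.
L-75 would need S-80 and Q-57 (Rx 6), but S-80 never forms.
Reached: S-47 and K-10 — 2 of the 5.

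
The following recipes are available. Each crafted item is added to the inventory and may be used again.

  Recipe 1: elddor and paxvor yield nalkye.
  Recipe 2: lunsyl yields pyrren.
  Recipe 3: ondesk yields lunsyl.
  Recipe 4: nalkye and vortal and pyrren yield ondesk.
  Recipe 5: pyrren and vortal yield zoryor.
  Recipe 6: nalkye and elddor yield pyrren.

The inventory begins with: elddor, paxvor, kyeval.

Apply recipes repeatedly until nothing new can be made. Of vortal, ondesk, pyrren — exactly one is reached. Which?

pyrren

Using Recipe 1, elddor and paxvor make nalkye.
nalkye and elddor → pyrren (Recipe 6).
No rule produces vortal, and it is not given. ondesk would need nalkye, vortal, and pyrren (Recipe 4), but vortal is never obtained.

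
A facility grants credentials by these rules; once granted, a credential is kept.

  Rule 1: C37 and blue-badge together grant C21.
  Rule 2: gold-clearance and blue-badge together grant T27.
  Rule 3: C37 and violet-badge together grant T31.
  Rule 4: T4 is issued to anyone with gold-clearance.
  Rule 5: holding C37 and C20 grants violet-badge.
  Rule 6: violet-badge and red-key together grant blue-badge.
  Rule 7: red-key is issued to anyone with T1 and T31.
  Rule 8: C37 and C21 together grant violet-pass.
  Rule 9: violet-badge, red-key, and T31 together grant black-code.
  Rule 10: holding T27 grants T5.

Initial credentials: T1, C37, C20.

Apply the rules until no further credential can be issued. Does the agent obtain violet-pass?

Holding C37 and C20 grants violet-badge (Rule 5).
Holding C37 and violet-badge grants T31 (Rule 3).
Holding T1 and T31 grants red-key (Rule 7).
Holding violet-badge and red-key grants blue-badge (Rule 6).
Holding C37 and blue-badge grants C21 (Rule 1).
Holding C37 and C21 grants violet-pass (Rule 8).

Yes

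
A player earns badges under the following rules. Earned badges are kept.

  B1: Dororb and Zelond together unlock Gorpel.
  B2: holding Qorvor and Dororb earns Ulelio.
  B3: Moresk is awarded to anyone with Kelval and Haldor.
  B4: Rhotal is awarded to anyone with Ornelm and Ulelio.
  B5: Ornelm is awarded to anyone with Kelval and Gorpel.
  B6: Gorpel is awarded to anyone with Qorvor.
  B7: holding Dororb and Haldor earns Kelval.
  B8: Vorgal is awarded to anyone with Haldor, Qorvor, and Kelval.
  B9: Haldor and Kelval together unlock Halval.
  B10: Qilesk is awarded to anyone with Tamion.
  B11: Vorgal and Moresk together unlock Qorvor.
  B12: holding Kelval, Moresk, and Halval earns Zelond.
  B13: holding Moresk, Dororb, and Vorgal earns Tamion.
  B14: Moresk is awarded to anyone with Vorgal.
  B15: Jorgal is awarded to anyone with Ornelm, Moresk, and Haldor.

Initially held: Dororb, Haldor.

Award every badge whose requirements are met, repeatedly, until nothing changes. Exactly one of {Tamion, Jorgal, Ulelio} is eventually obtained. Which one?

With Dororb and Haldor, Kelval is earned (B7).
With Haldor and Kelval, Halval is earned (B9).
With Kelval and Haldor, Moresk is earned (B3).
With Kelval, Moresk, and Halval, Zelond is earned (B12).
With Dororb and Zelond, Gorpel is earned (B1).
With Kelval and Gorpel, Ornelm is earned (B5).
With Ornelm, Moresk, and Haldor, Jorgal is earned (B15).
Tamion would need Moresk, Dororb, and Vorgal (B13), but Vorgal is never earned. Ulelio would need Qorvor and Dororb (B2), but Qorvor is never earned.

Jorgal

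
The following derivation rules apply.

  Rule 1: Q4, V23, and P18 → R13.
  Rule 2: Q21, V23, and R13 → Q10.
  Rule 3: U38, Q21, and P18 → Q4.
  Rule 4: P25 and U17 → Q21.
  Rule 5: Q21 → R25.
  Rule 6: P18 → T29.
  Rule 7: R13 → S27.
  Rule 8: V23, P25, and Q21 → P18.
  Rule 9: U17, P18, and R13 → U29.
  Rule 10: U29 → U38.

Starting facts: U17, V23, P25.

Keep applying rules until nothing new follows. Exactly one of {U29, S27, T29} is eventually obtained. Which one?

T29

P25 and U17 hold, so Q21 follows (Rule 4).
V23, P25, and Q21 hold, so P18 follows (Rule 8).
From P18, Rule 6 gives T29.
U29 would need U17, P18, and R13 (Rule 9), but R13 is never established. S27 would need R13 (Rule 7), but R13 is never established.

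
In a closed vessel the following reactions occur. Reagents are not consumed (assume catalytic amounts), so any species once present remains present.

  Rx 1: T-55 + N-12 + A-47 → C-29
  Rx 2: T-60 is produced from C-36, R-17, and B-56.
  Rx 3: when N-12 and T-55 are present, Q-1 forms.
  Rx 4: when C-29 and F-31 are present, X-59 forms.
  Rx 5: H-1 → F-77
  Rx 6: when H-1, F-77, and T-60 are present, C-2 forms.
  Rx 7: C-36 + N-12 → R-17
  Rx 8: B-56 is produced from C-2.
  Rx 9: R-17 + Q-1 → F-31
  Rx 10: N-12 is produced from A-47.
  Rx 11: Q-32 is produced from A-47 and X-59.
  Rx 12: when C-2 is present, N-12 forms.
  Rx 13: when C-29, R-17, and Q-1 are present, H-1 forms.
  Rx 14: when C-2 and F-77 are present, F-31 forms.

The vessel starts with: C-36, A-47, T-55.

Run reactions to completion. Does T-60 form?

T-60 would need C-36, R-17, and B-56 (Rx 2), but B-56 never forms.

No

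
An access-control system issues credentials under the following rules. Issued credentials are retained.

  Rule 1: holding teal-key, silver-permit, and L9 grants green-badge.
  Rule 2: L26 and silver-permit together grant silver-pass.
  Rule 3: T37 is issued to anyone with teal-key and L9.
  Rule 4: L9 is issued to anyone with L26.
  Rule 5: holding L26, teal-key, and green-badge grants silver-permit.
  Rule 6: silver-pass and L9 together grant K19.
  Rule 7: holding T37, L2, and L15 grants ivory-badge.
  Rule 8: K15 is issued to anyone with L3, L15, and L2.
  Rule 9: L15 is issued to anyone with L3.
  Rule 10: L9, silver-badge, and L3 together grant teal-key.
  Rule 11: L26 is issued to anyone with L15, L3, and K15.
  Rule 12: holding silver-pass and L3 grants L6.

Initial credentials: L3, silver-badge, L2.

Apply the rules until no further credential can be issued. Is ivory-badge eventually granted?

Holding L3 grants L15 (Rule 9).
Holding L3, L15, and L2 grants K15 (Rule 8).
Holding L15, L3, and K15 grants L26 (Rule 11).
Holding L26 grants L9 (Rule 4).
Holding L9, silver-badge, and L3 grants teal-key (Rule 10).
Holding teal-key and L9 grants T37 (Rule 3).
Holding T37, L2, and L15 grants ivory-badge (Rule 7).

Yes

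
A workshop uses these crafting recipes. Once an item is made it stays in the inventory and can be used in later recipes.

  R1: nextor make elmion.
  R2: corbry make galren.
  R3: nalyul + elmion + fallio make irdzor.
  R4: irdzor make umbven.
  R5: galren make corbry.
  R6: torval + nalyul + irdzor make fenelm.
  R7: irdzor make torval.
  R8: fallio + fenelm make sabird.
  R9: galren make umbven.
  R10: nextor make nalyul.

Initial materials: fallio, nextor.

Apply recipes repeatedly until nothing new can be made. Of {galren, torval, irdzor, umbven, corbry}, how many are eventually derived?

3

nextor → elmion (R1).
Using R10, nextor makes nalyul.
nalyul + elmion + fallio → irdzor (R3).
Using R4, irdzor makes umbven.
irdzor → torval (R7).
galren would need corbry (R2), but corbry is never obtained.
torval: reached.
irdzor: reached.
umbven: reached.
corbry would need galren (R5), but galren is never obtained.
Reached: torval, irdzor, and umbven — 3 of the 5.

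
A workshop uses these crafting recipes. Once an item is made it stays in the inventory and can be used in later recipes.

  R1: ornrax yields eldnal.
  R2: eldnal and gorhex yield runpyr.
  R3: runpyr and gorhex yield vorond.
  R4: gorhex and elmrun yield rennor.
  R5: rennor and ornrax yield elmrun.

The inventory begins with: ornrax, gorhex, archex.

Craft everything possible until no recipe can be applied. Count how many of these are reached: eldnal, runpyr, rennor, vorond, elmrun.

ornrax → eldnal (R1).
Using R2, eldnal and gorhex make runpyr.
runpyr and gorhex → vorond (R3).
eldnal: reached.
runpyr: reached.
rennor would need gorhex and elmrun (R4), but elmrun is never obtained.
vorond: reached.
elmrun would need rennor and ornrax (R5), but rennor is never obtained.
Reached: eldnal, runpyr, and vorond — 3 of the 5.

3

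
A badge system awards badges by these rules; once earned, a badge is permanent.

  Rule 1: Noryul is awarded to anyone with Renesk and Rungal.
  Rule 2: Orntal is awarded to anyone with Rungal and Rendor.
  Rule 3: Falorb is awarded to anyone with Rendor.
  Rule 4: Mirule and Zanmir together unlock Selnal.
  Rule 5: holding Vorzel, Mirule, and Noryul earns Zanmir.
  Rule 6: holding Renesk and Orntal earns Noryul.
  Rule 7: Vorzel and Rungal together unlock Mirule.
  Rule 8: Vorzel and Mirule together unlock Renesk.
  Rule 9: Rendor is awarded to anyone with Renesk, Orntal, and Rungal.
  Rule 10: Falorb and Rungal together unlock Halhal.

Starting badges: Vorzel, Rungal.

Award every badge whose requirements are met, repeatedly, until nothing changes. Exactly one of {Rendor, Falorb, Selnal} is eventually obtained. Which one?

Selnal

With Vorzel and Rungal, Mirule is earned (Rule 7).
With Vorzel and Mirule, Renesk is earned (Rule 8).
With Renesk and Rungal, Noryul is earned (Rule 1).
With Vorzel, Mirule, and Noryul, Zanmir is earned (Rule 5).
With Mirule and Zanmir, Selnal is earned (Rule 4).
Falorb would need Rendor (Rule 3), but Rendor is never earned. Rendor would need Renesk, Orntal, and Rungal (Rule 9), but Orntal is never earned.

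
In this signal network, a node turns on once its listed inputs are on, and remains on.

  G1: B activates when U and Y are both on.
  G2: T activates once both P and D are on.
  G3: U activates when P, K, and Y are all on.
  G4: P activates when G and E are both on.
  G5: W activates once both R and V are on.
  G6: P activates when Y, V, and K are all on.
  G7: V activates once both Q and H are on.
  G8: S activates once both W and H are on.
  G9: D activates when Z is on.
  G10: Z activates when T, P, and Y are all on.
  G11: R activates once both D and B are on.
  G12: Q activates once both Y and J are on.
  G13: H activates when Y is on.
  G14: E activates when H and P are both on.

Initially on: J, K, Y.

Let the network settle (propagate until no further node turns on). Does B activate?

G13: Y on → H on.
G12: Y and J on → Q on.
G7: Q and H on → V on.
Y, V, and K are on, so P activates (G6).
G3: P, K, and Y on → U on.
G1: U and Y on → B on.

Yes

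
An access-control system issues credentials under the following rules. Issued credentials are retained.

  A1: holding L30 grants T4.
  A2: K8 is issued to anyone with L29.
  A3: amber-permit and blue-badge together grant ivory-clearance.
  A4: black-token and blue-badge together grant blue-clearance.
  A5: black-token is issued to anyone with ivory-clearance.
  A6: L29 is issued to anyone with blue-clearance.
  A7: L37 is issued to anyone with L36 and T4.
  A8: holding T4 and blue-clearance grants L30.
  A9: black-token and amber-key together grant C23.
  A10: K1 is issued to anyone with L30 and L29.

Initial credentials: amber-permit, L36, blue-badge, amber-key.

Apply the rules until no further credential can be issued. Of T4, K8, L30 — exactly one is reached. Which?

Holding amber-permit and blue-badge grants ivory-clearance (A3).
Holding ivory-clearance grants black-token (A5).
Holding black-token and blue-badge grants blue-clearance (A4).
Holding blue-clearance grants L29 (A6).
Holding L29 grants K8 (A2).
T4 would need L30 (A1), but L30 is never granted. L30 would need T4 and blue-clearance (A8), but T4 is never granted.

K8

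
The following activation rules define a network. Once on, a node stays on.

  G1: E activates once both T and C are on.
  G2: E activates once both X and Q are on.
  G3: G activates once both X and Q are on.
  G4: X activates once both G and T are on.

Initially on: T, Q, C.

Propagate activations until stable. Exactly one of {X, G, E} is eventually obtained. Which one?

E

T and C are on, so E activates (G1).
X would need G and T (G4), but G never turns on. G would need X and Q (G3), but X never turns on.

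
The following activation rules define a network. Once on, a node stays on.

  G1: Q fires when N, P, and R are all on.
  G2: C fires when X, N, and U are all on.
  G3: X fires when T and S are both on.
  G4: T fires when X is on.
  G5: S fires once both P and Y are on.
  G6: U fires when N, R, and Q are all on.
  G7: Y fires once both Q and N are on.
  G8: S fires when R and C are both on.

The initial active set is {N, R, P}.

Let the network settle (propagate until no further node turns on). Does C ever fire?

No

C would need X, N, and U (G2), but X never turns on.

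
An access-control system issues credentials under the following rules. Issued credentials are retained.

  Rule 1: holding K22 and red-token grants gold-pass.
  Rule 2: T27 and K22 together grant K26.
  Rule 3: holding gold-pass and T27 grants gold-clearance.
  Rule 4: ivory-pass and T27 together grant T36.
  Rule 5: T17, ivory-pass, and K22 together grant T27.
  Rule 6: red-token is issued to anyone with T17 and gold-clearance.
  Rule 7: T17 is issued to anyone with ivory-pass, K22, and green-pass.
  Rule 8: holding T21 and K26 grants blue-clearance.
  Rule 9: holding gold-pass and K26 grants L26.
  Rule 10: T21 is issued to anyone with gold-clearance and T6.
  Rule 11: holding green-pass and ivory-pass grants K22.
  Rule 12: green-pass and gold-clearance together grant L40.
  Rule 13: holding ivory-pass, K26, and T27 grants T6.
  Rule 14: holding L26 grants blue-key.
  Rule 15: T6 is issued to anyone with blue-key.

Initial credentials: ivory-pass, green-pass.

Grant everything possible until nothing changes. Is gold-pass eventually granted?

No

gold-pass would need K22 and red-token (Rule 1), but red-token is never granted.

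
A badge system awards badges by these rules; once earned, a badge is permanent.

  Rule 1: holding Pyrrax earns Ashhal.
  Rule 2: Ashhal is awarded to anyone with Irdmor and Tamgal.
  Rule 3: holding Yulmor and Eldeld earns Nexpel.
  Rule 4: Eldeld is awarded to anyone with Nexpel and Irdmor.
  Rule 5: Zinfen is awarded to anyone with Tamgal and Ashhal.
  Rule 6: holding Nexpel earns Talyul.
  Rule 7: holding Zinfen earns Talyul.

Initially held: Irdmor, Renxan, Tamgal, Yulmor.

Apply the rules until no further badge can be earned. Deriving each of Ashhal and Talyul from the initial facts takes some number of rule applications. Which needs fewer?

Ashhal

Ashhal: With Irdmor and Tamgal, Ashhal is earned (Rule 2). [1 rule application]
Talyul: With Irdmor and Tamgal, Ashhal is earned (Rule 2). With Tamgal and Ashhal, Zinfen is earned (Rule 5). With Zinfen, Talyul is earned (Rule 7). [3 rule applications]
Ashhal needs fewer.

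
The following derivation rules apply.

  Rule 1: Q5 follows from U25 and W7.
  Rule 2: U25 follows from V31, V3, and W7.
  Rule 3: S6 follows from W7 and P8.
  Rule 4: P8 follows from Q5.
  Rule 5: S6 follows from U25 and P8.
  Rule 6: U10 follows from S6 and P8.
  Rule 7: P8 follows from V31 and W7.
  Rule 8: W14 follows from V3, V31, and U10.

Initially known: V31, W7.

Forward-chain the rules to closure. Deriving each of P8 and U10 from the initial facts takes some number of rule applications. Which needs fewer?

P8

P8: V31 and W7 hold, so P8 follows (Rule 7). [1 rule application]
U10: From V31 and W7, Rule 7 gives P8. W7 and P8 hold, so S6 follows (Rule 3). S6 and P8 hold, so U10 follows (Rule 6). [3 rule applications]
P8 needs fewer.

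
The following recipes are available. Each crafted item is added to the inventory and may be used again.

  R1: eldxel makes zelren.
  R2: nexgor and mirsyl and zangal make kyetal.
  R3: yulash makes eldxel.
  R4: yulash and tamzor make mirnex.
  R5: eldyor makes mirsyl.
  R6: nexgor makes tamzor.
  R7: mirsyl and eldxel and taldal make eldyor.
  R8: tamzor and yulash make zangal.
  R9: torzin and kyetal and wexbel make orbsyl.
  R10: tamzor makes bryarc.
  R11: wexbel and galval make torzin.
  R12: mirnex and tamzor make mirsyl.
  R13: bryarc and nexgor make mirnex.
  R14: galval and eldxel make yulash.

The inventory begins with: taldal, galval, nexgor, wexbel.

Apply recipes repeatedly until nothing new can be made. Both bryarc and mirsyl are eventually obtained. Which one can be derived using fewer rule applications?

bryarc: nexgor → tamzor (R6). Using R10, tamzor makes bryarc. [2 rule applications]
mirsyl: Using R6, nexgor makes tamzor. tamzor → bryarc (R10). Using R13, bryarc and nexgor make mirnex. mirnex and tamzor → mirsyl (R12). [4 rule applications]
bryarc needs fewer.

bryarc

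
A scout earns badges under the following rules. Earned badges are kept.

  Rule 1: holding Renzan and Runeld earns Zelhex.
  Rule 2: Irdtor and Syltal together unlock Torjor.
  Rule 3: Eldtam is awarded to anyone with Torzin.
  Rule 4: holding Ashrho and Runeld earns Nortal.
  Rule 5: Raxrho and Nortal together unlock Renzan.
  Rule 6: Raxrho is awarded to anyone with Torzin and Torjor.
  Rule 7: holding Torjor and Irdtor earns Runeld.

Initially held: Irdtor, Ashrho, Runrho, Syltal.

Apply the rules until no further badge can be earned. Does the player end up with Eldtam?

No

Eldtam would need Torzin (Rule 3), but Torzin is never earned.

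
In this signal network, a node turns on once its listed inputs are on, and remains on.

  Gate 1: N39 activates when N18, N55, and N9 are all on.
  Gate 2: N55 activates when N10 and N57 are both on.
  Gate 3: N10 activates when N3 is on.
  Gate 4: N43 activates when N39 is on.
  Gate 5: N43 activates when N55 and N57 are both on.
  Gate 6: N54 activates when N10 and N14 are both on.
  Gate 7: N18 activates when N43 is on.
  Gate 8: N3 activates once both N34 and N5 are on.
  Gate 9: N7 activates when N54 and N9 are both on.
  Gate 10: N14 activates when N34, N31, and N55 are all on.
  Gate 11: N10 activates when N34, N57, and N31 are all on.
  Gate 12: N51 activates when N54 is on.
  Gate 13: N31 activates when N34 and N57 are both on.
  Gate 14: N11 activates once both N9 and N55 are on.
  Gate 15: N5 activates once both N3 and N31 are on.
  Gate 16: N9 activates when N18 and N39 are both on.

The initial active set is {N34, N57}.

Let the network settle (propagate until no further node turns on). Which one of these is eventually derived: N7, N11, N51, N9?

N51

Gate 13: N34 and N57 on → N31 on.
N34, N57, and N31 are on, so N10 activates (Gate 11).
Gate 2: N10 and N57 on → N55 on.
N34, N31, and N55 are on, so N14 activates (Gate 10).
Gate 6: N10 and N14 on → N54 on.
N54 is on, so N51 activates (Gate 12).
N11 would need N9 and N55 (Gate 14), but N9 never turns on. N9 would need N18 and N39 (Gate 16), but N39 never turns on. N7 would need N54 and N9 (Gate 9), but N9 never turns on.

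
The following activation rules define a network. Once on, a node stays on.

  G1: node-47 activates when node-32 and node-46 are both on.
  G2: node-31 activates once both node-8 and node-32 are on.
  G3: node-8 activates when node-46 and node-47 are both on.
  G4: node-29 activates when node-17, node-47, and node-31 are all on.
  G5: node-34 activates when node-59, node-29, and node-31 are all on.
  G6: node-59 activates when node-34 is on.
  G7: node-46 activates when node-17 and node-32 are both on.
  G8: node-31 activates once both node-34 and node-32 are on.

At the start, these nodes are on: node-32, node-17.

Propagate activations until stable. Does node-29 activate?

G7: node-17 and node-32 on → node-46 on.
G1: node-32 and node-46 on → node-47 on.
node-46 and node-47 are on, so node-8 activates (G3).
node-8 and node-32 are on, so node-31 activates (G2).
G4: node-17, node-47, and node-31 on → node-29 on.

Yes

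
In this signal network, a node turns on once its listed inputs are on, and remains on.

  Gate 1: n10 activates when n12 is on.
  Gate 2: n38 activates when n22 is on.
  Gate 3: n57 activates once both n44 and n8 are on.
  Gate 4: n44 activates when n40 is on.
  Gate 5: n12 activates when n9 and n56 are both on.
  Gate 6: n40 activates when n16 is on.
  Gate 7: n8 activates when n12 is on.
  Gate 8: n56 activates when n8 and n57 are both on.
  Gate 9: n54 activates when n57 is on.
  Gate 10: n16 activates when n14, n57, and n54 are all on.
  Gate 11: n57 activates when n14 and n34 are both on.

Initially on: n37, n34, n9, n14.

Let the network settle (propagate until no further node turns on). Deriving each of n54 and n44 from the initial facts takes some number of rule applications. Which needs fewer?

n54

n54: n14 and n34 are on, so n57 activates (Gate 11). n57 is on, so n54 activates (Gate 9). [2 rule applications]
n44: Gate 11: n14 and n34 on → n57 on. Gate 9: n57 on → n54 on. Gate 10: n14, n57, and n54 on → n16 on. Gate 6: n16 on → n40 on. n40 is on, so n44 activates (Gate 4). [5 rule applications]
n54 needs fewer.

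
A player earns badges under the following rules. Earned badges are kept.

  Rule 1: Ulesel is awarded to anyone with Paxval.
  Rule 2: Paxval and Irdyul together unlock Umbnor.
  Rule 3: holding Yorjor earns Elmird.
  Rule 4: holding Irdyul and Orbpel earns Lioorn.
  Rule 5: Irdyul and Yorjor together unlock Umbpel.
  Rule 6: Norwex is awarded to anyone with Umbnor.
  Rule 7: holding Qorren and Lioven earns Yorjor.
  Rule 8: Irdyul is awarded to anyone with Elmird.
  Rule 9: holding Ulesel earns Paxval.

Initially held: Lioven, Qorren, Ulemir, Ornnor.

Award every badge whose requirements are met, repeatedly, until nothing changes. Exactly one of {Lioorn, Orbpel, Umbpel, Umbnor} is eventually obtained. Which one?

With Qorren and Lioven, Yorjor is earned (Rule 7).
With Yorjor, Elmird is earned (Rule 3).
With Elmird, Irdyul is earned (Rule 8).
With Irdyul and Yorjor, Umbpel is earned (Rule 5).
No rule produces Orbpel, and it is not given. Lioorn would need Irdyul and Orbpel (Rule 4), but Orbpel is never earned. Umbnor would need Paxval and Irdyul (Rule 2), but Paxval is never earned.

Umbpel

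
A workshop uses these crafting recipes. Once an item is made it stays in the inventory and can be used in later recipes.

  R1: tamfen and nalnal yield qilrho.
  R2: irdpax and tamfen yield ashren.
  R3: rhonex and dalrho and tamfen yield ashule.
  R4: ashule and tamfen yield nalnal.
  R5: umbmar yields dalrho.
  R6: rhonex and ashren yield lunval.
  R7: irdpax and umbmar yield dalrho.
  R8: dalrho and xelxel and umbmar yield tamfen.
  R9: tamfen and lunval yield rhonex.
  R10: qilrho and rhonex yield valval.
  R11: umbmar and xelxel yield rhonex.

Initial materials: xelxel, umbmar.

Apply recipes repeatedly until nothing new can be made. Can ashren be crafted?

ashren would need irdpax and tamfen (R2), but irdpax is never obtained.

No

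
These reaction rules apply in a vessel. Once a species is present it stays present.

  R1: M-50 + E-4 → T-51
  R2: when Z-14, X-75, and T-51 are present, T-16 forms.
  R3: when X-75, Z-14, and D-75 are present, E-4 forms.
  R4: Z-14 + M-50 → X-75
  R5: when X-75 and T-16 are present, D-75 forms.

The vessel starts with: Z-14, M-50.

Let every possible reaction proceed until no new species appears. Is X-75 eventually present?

Yes

Z-14 and M-50 present → X-75 forms (R4).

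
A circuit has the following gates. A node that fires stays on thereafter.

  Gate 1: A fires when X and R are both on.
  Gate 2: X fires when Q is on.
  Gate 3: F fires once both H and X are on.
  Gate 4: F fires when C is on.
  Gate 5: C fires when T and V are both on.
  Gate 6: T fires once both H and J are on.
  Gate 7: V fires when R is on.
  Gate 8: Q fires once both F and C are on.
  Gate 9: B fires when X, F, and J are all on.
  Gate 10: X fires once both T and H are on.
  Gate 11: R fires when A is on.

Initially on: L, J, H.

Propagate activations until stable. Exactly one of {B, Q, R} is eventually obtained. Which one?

B

Gate 6: H and J on → T on.
T and H are on, so X fires (Gate 10).
Gate 3: H and X on → F on.
X, F, and J are on, so B fires (Gate 9).
Q would need F and C (Gate 8), but C never turns on. R would need A (Gate 11), but A never turns on.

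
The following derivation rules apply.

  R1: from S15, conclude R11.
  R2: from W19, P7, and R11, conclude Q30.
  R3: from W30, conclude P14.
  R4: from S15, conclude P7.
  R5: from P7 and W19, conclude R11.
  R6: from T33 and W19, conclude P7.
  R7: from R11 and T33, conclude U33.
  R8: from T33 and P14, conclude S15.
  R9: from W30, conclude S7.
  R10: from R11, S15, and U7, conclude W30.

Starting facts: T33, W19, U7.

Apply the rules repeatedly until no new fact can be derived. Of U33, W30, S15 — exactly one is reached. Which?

From T33 and W19, R6 gives P7.
P7 and W19 hold, so R11 follows (R5).
From R11 and T33, R7 gives U33.
W30 would need R11, S15, and U7 (R10), but S15 is never established. S15 would need T33 and P14 (R8), but P14 is never established.

U33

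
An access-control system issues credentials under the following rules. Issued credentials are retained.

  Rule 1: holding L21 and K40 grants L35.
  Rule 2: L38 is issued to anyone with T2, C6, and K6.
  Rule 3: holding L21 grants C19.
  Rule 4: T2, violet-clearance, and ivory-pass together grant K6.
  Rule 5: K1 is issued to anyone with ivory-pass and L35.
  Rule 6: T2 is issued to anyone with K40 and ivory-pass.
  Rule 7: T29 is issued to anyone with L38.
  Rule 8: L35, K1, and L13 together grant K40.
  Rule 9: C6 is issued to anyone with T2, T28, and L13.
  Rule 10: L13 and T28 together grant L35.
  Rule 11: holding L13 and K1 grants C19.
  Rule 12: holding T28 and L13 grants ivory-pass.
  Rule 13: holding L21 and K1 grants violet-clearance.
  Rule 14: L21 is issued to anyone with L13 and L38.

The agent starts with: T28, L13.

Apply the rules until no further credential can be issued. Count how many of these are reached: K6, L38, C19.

1

Holding L13 and T28 grants L35 (Rule 10).
Holding T28 and L13 grants ivory-pass (Rule 12).
Holding ivory-pass and L35 grants K1 (Rule 5).
Holding L13 and K1 grants C19 (Rule 11).
K6 would need T2, violet-clearance, and ivory-pass (Rule 4), but violet-clearance is never granted.
L38 would need T2, C6, and K6 (Rule 2), but K6 is never granted.
C19: reached.
Reached: C19 — 1 of the 3.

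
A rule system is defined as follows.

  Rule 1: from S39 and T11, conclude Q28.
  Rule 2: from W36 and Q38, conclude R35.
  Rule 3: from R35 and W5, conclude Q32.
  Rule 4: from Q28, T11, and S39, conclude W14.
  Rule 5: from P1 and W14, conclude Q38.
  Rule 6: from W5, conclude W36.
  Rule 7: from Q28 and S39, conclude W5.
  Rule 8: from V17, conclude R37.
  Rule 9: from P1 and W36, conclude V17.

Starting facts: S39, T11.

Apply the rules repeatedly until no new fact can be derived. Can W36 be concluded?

Yes

From S39 and T11, Rule 1 gives Q28.
Q28 and S39 hold, so W5 follows (Rule 7).
W5 holds, so W36 follows (Rule 6).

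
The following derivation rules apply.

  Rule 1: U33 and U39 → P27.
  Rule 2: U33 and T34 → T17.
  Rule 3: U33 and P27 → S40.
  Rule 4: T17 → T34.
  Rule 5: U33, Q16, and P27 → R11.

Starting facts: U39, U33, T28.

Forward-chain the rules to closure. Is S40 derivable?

From U33 and U39, Rule 1 gives P27.
From U33 and P27, Rule 3 gives S40.

Yes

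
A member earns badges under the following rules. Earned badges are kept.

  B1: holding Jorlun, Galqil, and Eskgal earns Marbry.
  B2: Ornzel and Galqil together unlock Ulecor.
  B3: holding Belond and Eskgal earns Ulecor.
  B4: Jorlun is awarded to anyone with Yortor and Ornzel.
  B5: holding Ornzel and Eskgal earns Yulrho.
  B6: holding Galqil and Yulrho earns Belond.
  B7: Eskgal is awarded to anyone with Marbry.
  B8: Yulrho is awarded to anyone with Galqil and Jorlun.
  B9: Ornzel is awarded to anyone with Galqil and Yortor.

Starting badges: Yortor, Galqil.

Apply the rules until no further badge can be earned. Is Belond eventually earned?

With Galqil and Yortor, Ornzel is earned (B9).
With Yortor and Ornzel, Jorlun is earned (B4).
With Galqil and Jorlun, Yulrho is earned (B8).
With Galqil and Yulrho, Belond is earned (B6).

Yes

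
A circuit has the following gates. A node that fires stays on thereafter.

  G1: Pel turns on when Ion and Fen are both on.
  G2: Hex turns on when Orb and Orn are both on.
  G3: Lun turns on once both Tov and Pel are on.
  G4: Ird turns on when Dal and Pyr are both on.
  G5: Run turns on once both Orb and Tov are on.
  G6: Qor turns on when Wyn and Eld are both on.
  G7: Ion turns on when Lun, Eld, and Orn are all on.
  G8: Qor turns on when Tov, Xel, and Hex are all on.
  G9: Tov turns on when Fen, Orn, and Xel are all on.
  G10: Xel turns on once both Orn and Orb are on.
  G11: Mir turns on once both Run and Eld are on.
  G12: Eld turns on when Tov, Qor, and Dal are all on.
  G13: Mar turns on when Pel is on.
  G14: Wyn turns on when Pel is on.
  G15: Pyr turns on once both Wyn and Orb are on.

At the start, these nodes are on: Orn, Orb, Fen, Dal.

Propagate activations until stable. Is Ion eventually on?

No

Ion would need Lun, Eld, and Orn (G7), but Lun never turns on.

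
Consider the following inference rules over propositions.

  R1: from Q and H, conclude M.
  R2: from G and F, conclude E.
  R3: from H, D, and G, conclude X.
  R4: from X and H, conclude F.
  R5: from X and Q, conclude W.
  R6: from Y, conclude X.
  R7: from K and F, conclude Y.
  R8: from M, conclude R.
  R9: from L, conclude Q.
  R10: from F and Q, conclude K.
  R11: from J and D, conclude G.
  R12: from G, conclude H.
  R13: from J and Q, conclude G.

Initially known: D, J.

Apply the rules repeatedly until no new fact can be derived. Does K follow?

K would need F and Q (R10), but Q is never established.

No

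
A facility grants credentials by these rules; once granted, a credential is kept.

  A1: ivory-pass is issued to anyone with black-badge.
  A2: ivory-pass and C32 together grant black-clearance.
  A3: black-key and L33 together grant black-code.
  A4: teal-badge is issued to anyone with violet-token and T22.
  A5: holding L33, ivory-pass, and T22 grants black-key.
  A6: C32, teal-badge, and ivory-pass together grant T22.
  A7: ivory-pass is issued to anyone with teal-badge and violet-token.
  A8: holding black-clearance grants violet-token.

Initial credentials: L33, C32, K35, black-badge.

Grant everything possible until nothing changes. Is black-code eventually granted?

No

black-code would need black-key and L33 (A3), but black-key is never granted.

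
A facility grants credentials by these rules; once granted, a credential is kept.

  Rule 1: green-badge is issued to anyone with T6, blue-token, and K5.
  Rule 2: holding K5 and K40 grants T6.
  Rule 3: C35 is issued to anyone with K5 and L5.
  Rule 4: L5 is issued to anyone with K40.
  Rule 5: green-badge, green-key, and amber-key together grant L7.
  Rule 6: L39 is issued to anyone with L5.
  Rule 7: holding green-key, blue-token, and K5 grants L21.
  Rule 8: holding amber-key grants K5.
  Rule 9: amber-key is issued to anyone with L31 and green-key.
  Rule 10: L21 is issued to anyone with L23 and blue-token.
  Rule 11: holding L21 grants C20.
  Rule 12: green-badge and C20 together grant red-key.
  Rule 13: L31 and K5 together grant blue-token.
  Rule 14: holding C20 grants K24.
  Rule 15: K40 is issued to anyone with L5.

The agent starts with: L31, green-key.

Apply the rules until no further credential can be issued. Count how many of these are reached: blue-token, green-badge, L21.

2

Holding L31 and green-key grants amber-key (Rule 9).
Holding amber-key grants K5 (Rule 8).
Holding L31 and K5 grants blue-token (Rule 13).
Holding green-key, blue-token, and K5 grants L21 (Rule 7).
blue-token: reached.
green-badge would need T6, blue-token, and K5 (Rule 1), but T6 is never granted.
L21: reached.
Reached: blue-token and L21 — 2 of the 3.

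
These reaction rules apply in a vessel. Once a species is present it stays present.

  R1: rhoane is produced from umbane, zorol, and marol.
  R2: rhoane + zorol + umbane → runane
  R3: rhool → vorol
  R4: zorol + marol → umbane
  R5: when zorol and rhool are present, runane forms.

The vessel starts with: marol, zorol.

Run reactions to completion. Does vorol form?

No

vorol would need rhool (R3), but rhool never forms.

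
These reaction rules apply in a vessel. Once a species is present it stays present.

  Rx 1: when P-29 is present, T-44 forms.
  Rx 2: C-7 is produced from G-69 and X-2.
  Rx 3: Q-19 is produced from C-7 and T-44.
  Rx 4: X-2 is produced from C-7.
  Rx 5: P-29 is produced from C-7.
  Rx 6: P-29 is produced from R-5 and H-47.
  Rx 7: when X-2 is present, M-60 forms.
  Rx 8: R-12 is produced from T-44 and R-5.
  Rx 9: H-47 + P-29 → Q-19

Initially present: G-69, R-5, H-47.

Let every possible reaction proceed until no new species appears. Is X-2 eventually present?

No

X-2 would need C-7 (Rx 4), but C-7 never forms.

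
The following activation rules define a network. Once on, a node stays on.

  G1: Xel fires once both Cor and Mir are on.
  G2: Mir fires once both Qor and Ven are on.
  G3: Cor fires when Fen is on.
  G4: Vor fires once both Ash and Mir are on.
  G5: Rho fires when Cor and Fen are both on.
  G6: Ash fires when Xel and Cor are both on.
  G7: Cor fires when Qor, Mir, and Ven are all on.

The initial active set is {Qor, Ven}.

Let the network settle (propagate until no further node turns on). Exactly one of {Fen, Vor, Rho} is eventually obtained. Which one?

G2: Qor and Ven on → Mir on.
Qor, Mir, and Ven are on, so Cor fires (G7).
Cor and Mir are on, so Xel fires (G1).
G6: Xel and Cor on → Ash on.
Ash and Mir are on, so Vor fires (G4).
Rho would need Cor and Fen (G5), but Fen never turns on. No rule produces Fen, and it is not given.

Vor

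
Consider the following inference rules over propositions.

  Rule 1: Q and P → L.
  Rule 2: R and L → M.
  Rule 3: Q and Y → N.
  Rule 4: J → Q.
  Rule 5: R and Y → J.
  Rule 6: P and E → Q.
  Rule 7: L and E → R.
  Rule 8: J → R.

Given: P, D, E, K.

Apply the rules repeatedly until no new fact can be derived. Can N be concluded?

No

N would need Q and Y (Rule 3), but Y is never established.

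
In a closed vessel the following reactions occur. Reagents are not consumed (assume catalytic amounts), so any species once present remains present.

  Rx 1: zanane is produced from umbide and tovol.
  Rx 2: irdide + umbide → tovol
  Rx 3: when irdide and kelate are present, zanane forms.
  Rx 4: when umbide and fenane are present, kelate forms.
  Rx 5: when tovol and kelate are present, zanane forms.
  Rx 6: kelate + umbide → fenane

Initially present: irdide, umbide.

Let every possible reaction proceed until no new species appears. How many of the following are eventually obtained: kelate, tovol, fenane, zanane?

irdide and umbide present → tovol forms (Rx 2).
umbide and tovol present → zanane forms (Rx 1).
kelate would need umbide and fenane (Rx 4), but fenane never forms.
tovol: reached.
fenane would need kelate and umbide (Rx 6), but kelate never forms.
zanane: reached.
Reached: tovol and zanane — 2 of the 4.

2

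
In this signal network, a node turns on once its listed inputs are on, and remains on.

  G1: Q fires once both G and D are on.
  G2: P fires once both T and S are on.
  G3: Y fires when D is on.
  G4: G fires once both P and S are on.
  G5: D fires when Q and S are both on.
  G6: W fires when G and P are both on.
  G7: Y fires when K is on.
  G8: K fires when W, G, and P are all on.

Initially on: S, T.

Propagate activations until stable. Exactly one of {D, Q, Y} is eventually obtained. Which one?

G2: T and S on → P on.
G4: P and S on → G on.
G6: G and P on → W on.
W, G, and P are on, so K fires (G8).
G7: K on → Y on.
D would need Q and S (G5), but Q never turns on. Q would need G and D (G1), but D never turns on.

Y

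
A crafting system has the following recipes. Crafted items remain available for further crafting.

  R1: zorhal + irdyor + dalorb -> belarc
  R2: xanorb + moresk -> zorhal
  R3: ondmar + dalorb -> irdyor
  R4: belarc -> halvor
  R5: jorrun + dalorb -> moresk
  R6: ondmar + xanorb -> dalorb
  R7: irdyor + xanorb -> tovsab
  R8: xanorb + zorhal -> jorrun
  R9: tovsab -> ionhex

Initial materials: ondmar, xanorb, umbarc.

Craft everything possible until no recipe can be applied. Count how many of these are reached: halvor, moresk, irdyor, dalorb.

Using R6, ondmar and xanorb make dalorb.
ondmar + dalorb -> irdyor (R3).
halvor would need belarc (R4), but belarc is never obtained.
moresk would need jorrun and dalorb (R5), but jorrun is never obtained.
irdyor: reached.
dalorb: reached.
Reached: irdyor and dalorb — 2 of the 4.

2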